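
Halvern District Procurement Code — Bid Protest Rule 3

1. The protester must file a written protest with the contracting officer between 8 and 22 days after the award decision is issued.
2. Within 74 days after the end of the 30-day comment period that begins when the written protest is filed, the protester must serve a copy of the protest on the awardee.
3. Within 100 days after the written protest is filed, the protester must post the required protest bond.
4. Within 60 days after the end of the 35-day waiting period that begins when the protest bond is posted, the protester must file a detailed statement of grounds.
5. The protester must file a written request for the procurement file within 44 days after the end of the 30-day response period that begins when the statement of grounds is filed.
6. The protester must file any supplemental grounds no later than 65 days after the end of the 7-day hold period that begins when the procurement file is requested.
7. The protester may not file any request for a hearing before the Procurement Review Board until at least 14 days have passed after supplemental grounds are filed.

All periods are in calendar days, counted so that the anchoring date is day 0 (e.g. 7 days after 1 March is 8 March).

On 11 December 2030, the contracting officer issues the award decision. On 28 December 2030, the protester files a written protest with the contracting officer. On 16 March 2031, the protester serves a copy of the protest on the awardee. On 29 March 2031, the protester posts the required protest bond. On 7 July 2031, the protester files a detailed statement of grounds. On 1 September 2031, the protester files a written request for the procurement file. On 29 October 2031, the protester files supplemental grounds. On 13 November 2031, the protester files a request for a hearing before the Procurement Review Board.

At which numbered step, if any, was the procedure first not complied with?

Step 1: the window is 8–22 days after 11 December 2030 (when the award decision is issued), so 19 December 2030 through 2 January 2031; 28 December 2030 falls inside that range.
Step 2: 74 days after 27 January 2031 (end of the 30-day comment period, which began when the written protest is filed on 28 December 2030) is 11 April 2031; done 16 March 2031 — timely.
Step 3: 100 days after 28 December 2030 (when the written protest is filed) is 7 April 2031; 29 March 2031 is within that limit.
Step 4: 60 days after 3 May 2031 (end of the 35-day waiting period, which began when the protest bond is posted on 29 March 2031) is 2 July 2031; done 7 July 2031 — 5 days late.

Step 4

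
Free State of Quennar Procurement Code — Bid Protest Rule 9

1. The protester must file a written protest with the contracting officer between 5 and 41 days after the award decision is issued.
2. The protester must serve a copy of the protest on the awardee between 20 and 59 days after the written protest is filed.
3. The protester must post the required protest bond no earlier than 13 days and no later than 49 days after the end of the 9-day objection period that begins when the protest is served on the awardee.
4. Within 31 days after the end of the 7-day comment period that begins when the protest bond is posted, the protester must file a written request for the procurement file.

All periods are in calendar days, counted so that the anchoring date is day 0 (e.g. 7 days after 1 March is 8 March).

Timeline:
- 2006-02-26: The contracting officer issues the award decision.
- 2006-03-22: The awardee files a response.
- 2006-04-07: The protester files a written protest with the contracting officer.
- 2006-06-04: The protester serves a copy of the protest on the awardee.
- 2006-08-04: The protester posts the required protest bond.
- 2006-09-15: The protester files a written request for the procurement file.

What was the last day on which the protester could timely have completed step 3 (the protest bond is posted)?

2006-08-01

The protest is served on the awardee on 2006-06-04; the 9-day objection period therefore ends 2006-06-13, and step 3 runs from that date. The window is 13–49 days after 2006-06-13; it closes on 2006-08-01.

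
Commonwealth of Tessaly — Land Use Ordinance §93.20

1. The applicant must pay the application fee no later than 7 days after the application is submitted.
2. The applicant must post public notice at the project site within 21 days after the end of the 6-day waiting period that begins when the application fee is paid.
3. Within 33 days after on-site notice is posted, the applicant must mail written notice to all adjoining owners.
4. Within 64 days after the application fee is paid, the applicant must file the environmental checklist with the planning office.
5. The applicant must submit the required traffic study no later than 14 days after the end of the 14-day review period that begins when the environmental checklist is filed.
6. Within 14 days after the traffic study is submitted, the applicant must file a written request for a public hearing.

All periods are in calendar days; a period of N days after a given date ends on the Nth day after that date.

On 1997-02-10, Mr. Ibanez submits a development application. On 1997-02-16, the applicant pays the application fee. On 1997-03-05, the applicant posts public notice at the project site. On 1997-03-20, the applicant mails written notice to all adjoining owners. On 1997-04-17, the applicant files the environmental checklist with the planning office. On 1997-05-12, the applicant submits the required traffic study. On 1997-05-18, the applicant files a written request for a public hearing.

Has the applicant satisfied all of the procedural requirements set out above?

Step 1 — counting 7 days from 1997-02-10 (when the application is submitted) gives a deadline of 1997-02-17; done 1997-02-16 — timely.
Step 2 — counting 21 days from 1997-02-22 (end of the 6-day waiting period, which began when the application fee is paid on 1997-02-16) gives a deadline of 1997-03-15; done 1997-03-05 — timely.
Step 3 — counting 33 days from 1997-03-05 (when on-site notice is posted) gives a deadline of 1997-04-07; done 1997-03-20 — timely.
Step 4 — counting 64 days from 1997-02-16 (when the application fee is paid) gives a deadline of 1997-04-21; done 1997-04-17 — timely.
Step 5 — counting 14 days from 1997-05-01 (end of the 14-day review period, which began when the environmental checklist is filed on 1997-04-17) gives a deadline of 1997-05-15; 1997-05-12 is within that limit.
Step 6 — counting 14 days from 1997-05-12 (when the traffic study is submitted) gives a deadline of 1997-05-26; completed 1997-05-18, before the deadline.

Yes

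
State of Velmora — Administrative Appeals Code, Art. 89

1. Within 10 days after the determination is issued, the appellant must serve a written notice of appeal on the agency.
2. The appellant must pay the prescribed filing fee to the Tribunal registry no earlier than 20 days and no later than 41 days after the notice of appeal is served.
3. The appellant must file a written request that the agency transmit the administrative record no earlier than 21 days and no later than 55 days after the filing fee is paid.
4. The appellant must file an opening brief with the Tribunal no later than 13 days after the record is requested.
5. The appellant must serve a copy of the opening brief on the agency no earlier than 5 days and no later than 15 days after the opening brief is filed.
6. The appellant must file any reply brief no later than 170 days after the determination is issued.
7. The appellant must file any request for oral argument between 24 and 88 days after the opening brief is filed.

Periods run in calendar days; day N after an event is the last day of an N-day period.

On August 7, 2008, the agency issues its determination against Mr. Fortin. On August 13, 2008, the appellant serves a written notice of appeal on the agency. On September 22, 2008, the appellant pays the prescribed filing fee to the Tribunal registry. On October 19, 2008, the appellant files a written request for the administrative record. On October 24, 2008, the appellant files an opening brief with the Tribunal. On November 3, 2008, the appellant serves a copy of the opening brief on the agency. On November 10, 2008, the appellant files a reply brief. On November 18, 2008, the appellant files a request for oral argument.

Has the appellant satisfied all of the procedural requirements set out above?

Yes

Step 1 — counting 10 days from August 7, 2008 (when the determination is issued) gives a deadline of August 17, 2008; done August 13, 2008 — timely.
Step 2 — 20 and 41 days from August 13, 2008 (when the notice of appeal is served) are September 2, 2008 and September 23, 2008 respectively; done September 22, 2008 — within the window.
Step 3 — 21 and 55 days from September 22, 2008 (when the filing fee is paid) are October 13, 2008 and November 16, 2008 respectively; done October 19, 2008, which is between those dates.
Step 4 — counting 13 days from October 19, 2008 (when the record is requested) gives a deadline of November 1, 2008; done October 24, 2008 — timely.
Step 5 — 5 and 15 days from October 24, 2008 (when the opening brief is filed) are October 29, 2008 and November 8, 2008 respectively; done November 3, 2008 — within the window.
Step 6 — counting 170 days from August 7, 2008 (when the determination is issued) gives a deadline of January 24, 2009; completed November 10, 2008, before the deadline.
Step 7 — 24 and 88 days from October 24, 2008 (when the opening brief is filed) are November 17, 2008 and January 20, 2009 respectively; done November 18, 2008 — within the window.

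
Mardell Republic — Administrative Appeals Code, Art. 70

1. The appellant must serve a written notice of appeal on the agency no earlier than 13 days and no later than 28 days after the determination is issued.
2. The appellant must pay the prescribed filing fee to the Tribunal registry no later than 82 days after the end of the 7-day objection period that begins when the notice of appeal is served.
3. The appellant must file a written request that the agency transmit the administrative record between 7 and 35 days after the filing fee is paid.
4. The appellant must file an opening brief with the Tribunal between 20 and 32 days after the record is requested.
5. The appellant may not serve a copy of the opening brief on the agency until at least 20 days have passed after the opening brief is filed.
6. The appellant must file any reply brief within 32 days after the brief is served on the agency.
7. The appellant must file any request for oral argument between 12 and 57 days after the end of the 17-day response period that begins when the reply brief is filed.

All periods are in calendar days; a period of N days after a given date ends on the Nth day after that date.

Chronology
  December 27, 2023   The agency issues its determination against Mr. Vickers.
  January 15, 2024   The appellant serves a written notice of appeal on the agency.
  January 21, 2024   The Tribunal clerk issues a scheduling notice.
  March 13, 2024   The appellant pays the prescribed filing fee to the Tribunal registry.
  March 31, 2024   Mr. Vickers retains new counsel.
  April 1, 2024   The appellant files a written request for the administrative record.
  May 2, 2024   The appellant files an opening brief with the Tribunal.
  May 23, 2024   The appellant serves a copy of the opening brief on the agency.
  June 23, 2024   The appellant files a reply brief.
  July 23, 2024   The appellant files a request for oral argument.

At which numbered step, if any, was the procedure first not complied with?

Step 1 — 13 and 28 days from December 27, 2023 (when the determination is issued) are January 9, 2024 and January 24, 2024 respectively; January 15, 2024 falls inside that range.
Step 2 — counting 82 days from January 22, 2024 (end of the 7-day objection period, which began when the notice of appeal is served on January 15, 2024) gives a deadline of April 13, 2024; March 13, 2024 is within that limit.
Step 3 — 7 and 35 days from March 13, 2024 (when the filing fee is paid) are March 20, 2024 and April 17, 2024 respectively; done April 1, 2024 — within the window.
Step 4 — 20 and 32 days from April 1, 2024 (when the record is requested) are April 21, 2024 and May 3, 2024 respectively; May 2, 2024 falls inside that range.
Step 5 — must wait 20 days from May 2, 2024 (when the opening brief is filed), so not before May 22, 2024; May 23, 2024 is on or after that date.
Step 6 — counting 32 days from May 23, 2024 (when the brief is served on the agency) gives a deadline of June 24, 2024; done June 23, 2024 — timely.
Step 7 — 12 and 57 days from July 10, 2024 (end of the 17-day response period, which began when the reply brief is filed on June 23, 2024) are July 22, 2024 and September 5, 2024 respectively; July 23, 2024 falls inside that range.

None — every step was satisfied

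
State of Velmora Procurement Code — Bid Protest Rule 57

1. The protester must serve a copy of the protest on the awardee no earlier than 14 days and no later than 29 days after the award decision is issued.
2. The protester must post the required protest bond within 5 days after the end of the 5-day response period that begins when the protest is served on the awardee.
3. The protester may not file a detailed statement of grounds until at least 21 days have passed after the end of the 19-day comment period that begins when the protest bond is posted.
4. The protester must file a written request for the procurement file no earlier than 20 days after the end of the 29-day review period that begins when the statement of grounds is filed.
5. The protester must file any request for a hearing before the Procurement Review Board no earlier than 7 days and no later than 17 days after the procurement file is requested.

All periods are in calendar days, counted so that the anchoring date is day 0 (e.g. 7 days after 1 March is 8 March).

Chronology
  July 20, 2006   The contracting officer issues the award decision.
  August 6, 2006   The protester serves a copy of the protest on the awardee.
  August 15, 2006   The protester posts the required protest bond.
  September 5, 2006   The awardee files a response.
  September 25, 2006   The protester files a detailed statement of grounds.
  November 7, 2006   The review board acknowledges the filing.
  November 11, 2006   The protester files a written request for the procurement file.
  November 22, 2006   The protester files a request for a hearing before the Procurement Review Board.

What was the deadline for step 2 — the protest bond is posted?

August 16, 2006

The protest is served on the awardee on August 6, 2006; the 5-day response period therefore ends August 11, 2006, and step 2 runs from that date. 5 days after August 11, 2006 is August 16, 2006.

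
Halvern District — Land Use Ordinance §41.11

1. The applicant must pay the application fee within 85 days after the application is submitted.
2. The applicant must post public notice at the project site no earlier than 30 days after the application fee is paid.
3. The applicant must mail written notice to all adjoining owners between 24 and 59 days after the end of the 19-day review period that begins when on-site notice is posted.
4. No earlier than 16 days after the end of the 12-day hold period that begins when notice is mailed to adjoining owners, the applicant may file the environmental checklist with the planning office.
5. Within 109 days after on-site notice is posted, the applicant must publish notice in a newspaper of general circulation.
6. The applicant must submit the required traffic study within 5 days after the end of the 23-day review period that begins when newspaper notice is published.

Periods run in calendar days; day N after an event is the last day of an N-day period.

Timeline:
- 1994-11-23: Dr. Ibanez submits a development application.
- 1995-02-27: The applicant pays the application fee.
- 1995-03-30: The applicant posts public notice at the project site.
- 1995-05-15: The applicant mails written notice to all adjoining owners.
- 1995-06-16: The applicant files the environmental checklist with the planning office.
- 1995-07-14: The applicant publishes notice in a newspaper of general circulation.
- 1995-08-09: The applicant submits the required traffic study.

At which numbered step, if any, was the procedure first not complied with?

Step 1

(1) due by 1994-11-23 + 85 days = 1995-02-16; 1995-02-27 misses that deadline by 11 days.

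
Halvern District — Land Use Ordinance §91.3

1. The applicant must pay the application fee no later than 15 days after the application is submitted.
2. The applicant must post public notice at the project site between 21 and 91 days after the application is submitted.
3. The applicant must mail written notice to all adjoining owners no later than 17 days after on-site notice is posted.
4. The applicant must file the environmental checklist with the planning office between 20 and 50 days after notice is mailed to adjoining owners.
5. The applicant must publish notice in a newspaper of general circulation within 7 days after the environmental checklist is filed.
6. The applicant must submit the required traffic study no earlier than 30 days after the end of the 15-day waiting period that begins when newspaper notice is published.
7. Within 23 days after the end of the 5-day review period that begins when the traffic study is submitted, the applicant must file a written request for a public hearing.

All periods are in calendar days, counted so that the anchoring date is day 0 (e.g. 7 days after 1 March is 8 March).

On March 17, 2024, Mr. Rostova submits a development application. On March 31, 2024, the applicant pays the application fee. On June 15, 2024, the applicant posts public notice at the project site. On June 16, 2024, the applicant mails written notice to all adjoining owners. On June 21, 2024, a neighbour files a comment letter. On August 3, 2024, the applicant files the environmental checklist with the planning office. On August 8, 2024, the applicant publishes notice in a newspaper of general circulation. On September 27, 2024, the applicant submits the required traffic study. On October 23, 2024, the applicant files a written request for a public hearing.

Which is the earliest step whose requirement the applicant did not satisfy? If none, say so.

Step 1: 15 days after March 17, 2024 (when the application is submitted) is April 1, 2024; completed March 31, 2024, before the deadline.
Step 2: the window is 21–91 days after March 17, 2024 (when the application is submitted), so April 7, 2024 through June 16, 2024; June 15, 2024 falls inside that range.
Step 3: 17 days after June 15, 2024 (when on-site notice is posted) is July 2, 2024; June 16, 2024 is within that limit.
Step 4: the window is 20–50 days after June 16, 2024 (when notice is mailed to adjoining owners), so July 6, 2024 through August 5, 2024; August 3, 2024 falls inside that range.
Step 5: 7 days after August 3, 2024 (when the environmental checklist is filed) is August 10, 2024; completed August 8, 2024, before the deadline.
Step 6: the earliest permitted date is 30 days after August 23, 2024 (end of the 15-day waiting period, which began when newspaper notice is published on August 8, 2024), i.e. September 22, 2024; September 27, 2024 is on or after that date.
Step 7: 23 days after October 2, 2024 (end of the 5-day review period, which began when the traffic study is submitted on September 27, 2024) is October 25, 2024; completed October 23, 2024, before the deadline.

None — every step was satisfied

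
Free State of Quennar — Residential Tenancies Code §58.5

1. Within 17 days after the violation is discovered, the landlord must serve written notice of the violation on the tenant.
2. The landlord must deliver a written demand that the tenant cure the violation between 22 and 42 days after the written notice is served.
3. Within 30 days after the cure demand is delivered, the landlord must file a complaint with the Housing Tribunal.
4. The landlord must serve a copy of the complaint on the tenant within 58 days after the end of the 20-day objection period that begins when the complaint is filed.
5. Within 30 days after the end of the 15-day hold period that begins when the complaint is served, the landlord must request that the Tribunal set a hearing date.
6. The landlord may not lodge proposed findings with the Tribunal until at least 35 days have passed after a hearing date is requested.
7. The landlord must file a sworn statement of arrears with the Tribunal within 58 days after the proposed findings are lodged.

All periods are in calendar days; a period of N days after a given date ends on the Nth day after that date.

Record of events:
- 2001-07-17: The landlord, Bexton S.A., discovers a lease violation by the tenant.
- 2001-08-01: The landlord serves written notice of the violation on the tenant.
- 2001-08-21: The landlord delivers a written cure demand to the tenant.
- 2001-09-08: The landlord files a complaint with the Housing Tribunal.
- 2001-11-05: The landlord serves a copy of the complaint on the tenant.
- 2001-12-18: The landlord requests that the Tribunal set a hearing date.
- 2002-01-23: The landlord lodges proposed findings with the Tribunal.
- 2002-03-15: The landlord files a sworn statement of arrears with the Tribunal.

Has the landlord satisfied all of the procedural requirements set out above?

No

(1) due by 2001-07-17 + 17 days = 2001-08-03; completed 2001-08-01, before the deadline.
(2) the permitted window runs from 2001-08-01 + 22 = 2001-08-23 to 2001-08-01 + 42 = 2001-09-12; done 2001-08-21 — 2 days before the window opened.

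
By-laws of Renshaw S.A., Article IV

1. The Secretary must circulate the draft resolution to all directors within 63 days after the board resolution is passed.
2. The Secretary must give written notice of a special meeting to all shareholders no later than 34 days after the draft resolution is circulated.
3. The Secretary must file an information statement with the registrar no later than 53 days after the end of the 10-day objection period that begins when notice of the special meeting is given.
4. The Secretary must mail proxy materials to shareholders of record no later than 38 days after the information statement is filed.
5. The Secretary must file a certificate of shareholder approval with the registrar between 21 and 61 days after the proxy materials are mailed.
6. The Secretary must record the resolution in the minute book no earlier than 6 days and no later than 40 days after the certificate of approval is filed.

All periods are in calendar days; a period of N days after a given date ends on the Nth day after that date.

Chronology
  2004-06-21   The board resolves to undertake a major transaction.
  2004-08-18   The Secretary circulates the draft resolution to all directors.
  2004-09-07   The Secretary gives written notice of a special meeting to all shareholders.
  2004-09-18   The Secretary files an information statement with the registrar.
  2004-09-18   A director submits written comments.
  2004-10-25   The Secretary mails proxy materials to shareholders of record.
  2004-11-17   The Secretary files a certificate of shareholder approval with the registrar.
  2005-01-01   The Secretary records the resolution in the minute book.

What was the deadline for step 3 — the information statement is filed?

2004-11-09

Notice of the special meeting is given on 2004-09-07; the 10-day objection period therefore ends 2004-09-17, and step 3 runs from that date. 53 days after 2004-09-17 is 2004-11-09.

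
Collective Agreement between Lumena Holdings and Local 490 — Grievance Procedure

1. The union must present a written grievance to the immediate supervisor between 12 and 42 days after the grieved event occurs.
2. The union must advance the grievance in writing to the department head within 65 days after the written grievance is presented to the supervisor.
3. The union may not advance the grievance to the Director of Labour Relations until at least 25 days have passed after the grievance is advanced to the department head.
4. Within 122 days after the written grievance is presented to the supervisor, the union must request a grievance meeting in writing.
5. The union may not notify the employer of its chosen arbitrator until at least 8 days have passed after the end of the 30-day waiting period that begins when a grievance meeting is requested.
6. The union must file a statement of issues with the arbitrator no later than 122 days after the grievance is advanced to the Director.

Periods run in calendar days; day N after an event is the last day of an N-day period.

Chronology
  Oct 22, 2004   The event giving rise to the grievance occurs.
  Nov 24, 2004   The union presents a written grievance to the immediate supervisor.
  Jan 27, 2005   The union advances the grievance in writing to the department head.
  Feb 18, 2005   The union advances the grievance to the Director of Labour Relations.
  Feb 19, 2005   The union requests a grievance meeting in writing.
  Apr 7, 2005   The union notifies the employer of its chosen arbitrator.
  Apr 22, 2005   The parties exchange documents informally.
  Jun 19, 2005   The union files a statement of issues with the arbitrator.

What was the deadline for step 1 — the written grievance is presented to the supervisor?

Step 1 runs from Oct 22, 2004, when the grieved event occurs. The window is 12–42 days after Oct 22, 2004; it closes on Dec 3, 2004.

Dec 3, 2004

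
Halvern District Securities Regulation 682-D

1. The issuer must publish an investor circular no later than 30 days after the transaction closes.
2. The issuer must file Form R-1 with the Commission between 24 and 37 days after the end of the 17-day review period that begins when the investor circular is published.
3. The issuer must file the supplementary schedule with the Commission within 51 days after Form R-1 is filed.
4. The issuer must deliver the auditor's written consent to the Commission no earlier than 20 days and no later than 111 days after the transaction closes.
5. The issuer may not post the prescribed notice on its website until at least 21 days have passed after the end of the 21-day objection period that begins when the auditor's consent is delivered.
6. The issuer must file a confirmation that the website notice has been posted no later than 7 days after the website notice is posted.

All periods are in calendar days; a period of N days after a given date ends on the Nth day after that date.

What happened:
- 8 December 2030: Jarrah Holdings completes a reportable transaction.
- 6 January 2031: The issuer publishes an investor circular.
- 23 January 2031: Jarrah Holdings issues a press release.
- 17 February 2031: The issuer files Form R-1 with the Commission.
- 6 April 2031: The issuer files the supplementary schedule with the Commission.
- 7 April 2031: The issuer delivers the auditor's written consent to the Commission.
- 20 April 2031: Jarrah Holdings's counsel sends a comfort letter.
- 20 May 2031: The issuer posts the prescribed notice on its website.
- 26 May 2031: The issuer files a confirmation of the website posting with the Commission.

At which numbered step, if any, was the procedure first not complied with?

Step 1 — counting 30 days from 8 December 2030 (when the transaction closes) gives a deadline of 7 January 2031; done 6 January 2031 — timely.
Step 2 — 24 and 37 days from 23 January 2031 (end of the 17-day review period, which began when the investor circular is published on 6 January 2031) are 16 February 2031 and 1 March 2031 respectively; done 17 February 2031, which is between those dates.
Step 3 — counting 51 days from 17 February 2031 (when Form R-1 is filed) gives a deadline of 9 April 2031; done 6 April 2031 — timely.
Step 4 — 20 and 111 days from 8 December 2030 (when the transaction closes) are 28 December 2030 and 29 March 2031 respectively; 7 April 2031 is 9 days past the end of the window.
The procedure was therefore not followed at step 4.

Step 4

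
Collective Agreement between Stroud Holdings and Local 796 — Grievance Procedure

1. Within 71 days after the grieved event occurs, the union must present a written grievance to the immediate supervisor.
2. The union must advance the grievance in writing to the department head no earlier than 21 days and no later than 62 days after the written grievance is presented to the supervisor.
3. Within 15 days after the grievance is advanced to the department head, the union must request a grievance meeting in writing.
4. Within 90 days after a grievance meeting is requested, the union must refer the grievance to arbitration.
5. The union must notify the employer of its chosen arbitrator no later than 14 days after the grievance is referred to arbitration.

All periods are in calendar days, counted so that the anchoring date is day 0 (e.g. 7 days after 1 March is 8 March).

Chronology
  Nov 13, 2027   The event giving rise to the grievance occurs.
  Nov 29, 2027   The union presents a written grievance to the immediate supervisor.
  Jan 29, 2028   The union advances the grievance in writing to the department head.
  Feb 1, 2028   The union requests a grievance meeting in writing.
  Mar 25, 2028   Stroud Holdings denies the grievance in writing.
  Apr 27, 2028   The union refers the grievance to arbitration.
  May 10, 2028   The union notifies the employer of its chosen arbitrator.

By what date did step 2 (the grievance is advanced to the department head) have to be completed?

Jan 30, 2028

Step 2 runs from Nov 29, 2027, when the written grievance is presented to the supervisor. The window is 21–62 days after Nov 29, 2027; it closes on Jan 30, 2028.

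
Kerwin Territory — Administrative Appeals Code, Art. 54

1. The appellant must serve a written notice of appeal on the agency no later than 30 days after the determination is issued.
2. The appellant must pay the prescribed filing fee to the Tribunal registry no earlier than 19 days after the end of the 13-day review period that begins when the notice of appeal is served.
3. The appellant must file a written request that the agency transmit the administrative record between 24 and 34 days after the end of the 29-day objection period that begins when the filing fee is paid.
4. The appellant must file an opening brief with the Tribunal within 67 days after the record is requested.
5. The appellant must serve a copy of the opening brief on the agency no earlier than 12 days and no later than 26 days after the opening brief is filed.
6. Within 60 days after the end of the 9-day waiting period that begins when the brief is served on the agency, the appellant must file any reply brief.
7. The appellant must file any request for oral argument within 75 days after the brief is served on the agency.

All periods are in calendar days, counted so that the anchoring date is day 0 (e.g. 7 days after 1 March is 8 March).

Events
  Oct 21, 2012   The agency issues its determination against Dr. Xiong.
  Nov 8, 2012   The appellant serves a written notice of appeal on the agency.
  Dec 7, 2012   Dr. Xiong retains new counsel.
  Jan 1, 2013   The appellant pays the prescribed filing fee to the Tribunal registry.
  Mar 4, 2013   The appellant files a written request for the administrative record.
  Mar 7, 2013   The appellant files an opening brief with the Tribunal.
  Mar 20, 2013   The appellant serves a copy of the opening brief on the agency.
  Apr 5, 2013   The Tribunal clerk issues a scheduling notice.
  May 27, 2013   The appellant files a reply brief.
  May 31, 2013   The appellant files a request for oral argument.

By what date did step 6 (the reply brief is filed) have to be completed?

May 28, 2013

The brief is served on the agency on Mar 20, 2013; the 9-day waiting period therefore ends Mar 29, 2013, and step 6 runs from that date. 60 days after Mar 29, 2013 is May 28, 2013.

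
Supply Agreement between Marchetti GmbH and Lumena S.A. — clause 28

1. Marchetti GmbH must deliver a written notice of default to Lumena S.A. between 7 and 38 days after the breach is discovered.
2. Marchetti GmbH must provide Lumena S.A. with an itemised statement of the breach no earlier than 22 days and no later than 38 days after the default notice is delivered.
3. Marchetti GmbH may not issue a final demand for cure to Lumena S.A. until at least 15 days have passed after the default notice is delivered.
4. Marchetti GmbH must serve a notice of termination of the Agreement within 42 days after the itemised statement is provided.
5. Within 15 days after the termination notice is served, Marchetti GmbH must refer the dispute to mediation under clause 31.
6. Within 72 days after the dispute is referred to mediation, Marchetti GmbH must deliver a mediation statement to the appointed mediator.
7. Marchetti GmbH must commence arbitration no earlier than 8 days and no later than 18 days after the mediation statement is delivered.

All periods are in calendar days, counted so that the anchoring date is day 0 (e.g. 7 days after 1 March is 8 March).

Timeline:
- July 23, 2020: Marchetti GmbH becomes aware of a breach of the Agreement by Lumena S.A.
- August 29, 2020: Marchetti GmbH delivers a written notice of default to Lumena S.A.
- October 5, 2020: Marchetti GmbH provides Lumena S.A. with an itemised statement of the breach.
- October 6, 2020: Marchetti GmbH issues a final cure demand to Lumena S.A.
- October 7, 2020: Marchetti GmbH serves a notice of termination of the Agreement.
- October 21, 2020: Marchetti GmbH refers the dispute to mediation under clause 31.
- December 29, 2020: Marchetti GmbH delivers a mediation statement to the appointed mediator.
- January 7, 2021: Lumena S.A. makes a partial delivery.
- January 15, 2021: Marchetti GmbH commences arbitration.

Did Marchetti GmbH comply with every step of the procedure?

(1) the permitted window runs from July 23, 2020 + 7 = July 30, 2020 to July 23, 2020 + 38 = August 30, 2020; done August 29, 2020, which is between those dates.
(2) the permitted window runs from August 29, 2020 + 22 = September 20, 2020 to August 29, 2020 + 38 = October 6, 2020; October 5, 2020 falls inside that range.
(3) permitted from August 29, 2020 + 15 days = September 13, 2020 onward; done October 6, 2020, after the minimum wait.
(4) due by October 5, 2020 + 42 days = November 16, 2020; completed October 7, 2020, before the deadline.
(5) due by October 7, 2020 + 15 days = October 22, 2020; done October 21, 2020 — timely.
(6) due by October 21, 2020 + 72 days = January 1, 2021; done December 29, 2020 — timely.
(7) the permitted window runs from December 29, 2020 + 8 = January 6, 2021 to December 29, 2020 + 18 = January 16, 2021; done January 15, 2021 — within the window.

Yes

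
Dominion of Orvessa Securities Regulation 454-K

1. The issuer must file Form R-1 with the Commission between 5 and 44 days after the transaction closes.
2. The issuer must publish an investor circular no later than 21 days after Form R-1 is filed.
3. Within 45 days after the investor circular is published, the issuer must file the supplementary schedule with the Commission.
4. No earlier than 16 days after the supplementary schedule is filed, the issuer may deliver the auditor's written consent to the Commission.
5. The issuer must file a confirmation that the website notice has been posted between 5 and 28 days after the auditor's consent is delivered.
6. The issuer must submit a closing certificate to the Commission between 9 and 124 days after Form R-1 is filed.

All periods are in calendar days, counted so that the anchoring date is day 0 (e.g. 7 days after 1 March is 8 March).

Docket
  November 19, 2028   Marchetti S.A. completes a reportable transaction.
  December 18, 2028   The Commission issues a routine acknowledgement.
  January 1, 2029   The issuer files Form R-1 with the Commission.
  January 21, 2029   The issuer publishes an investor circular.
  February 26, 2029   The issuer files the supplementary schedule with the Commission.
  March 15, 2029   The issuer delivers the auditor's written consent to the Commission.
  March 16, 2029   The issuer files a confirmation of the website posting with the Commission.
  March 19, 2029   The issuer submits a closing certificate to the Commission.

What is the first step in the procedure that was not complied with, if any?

Step 5

Step 1 — 5 and 44 days from November 19, 2028 (when the transaction closes) are November 24, 2028 and January 2, 2029 respectively; done January 1, 2029, which is between those dates.
Step 2 — counting 21 days from January 1, 2029 (when Form R-1 is filed) gives a deadline of January 22, 2029; completed January 21, 2029, before the deadline.
Step 3 — counting 45 days from January 21, 2029 (when the investor circular is published) gives a deadline of March 7, 2029; completed February 26, 2029, before the deadline.
Step 4 — must wait 16 days from February 26, 2029 (when the supplementary schedule is filed), so not before March 14, 2029; March 15, 2029 is on or after that date.
Step 5 — 5 and 28 days from March 15, 2029 (when the auditor's consent is delivered) are March 20, 2029 and April 12, 2029 respectively; done March 16, 2029 — 4 days before the window opened.
The procedure was therefore not followed at step 5.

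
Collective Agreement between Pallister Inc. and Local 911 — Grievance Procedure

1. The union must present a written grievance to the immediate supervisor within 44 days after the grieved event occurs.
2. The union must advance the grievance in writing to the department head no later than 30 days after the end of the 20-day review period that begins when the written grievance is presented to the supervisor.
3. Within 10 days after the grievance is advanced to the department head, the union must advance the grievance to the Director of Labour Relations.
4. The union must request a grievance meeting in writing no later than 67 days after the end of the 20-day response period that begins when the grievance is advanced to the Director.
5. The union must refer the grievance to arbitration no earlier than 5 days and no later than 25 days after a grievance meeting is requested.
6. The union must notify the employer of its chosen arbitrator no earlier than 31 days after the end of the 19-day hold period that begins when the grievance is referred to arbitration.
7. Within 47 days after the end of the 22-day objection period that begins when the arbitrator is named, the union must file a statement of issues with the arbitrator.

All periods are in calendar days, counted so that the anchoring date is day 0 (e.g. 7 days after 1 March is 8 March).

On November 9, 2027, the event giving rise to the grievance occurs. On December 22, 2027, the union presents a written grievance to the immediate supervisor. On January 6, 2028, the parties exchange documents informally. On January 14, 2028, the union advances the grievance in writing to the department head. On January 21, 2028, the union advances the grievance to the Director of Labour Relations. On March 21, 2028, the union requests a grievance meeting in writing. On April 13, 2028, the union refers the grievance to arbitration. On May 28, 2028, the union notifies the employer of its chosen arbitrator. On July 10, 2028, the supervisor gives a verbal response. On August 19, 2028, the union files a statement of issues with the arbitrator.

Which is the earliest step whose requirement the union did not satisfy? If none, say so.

Step 6

Step 1: 44 days after November 9, 2027 (when the grieved event occurs) is December 23, 2027; done December 22, 2027 — timely.
Step 2: 30 days after January 11, 2028 (end of the 20-day review period, which began when the written grievance is presented to the supervisor on December 22, 2027) is February 10, 2028; completed January 14, 2028, before the deadline.
Step 3: 10 days after January 14, 2028 (when the grievance is advanced to the department head) is January 24, 2028; done January 21, 2028 — timely.
Step 4: 67 days after February 10, 2028 (end of the 20-day response period, which began when the grievance is advanced to the Director on January 21, 2028) is April 17, 2028; done March 21, 2028 — timely.
Step 5: the window is 5–25 days after March 21, 2028 (when a grievance meeting is requested), so March 26, 2028 through April 15, 2028; done April 13, 2028 — within the window.
Step 6: the earliest permitted date is 31 days after May 2, 2028 (end of the 19-day hold period, which began when the grievance is referred to arbitration on April 13, 2028), i.e. June 2, 2028; May 28, 2028 is 5 days before the earliest permitted date.
The analysis stops there.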